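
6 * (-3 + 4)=6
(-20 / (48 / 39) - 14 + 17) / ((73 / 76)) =-1007 / 73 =-13.79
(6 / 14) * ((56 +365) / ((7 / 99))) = 125037 / 49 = 2551.78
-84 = -84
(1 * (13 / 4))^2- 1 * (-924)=14953 / 16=934.56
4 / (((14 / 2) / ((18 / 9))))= 8 / 7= 1.14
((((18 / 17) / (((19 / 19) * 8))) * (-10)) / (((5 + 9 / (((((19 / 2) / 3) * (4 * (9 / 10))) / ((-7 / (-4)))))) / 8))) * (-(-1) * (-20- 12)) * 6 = 525312 / 1649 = 318.56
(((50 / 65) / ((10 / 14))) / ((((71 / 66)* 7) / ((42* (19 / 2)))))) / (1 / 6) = 316008 / 923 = 342.37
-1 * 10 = -10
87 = 87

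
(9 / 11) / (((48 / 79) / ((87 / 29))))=4.04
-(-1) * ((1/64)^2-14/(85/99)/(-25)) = 5679181/8704000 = 0.65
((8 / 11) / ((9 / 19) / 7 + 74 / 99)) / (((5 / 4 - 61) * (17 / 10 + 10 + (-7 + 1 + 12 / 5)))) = -42560 / 23086683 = -0.00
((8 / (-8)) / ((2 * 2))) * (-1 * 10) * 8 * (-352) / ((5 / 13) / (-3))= 54912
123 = 123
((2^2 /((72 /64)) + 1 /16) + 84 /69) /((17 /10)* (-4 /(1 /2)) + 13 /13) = -80075 /208656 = -0.38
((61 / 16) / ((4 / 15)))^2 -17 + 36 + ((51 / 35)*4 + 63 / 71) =2342254909 / 10178560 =230.12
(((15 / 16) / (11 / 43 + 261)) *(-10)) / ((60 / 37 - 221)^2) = -4415025 / 5921278641808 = -0.00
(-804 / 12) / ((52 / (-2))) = 67 / 26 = 2.58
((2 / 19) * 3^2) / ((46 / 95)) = 45 / 23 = 1.96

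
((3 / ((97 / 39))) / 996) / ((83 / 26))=507 / 1336466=0.00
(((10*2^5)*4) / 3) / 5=256 / 3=85.33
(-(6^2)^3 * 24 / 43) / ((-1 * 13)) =1119744 / 559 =2003.12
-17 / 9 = -1.89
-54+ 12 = -42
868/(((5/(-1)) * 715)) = -0.24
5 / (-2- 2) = -5 / 4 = -1.25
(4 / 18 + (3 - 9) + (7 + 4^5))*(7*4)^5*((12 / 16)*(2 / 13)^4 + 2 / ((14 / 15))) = 1080089988604928 / 28561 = 37816952788.94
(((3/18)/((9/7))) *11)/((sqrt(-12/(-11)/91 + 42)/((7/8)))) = 539 *sqrt(42096054)/18167328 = 0.19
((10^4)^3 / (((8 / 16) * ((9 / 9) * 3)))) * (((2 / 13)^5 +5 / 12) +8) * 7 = 131253419500000000000 / 3341637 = 39278179975862.13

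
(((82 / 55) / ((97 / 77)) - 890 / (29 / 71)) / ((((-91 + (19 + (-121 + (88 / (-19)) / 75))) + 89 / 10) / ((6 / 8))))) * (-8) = -104756323680 / 1476433993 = -70.95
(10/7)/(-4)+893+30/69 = 287571/322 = 893.08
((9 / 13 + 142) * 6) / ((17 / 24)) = 267120 / 221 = 1208.69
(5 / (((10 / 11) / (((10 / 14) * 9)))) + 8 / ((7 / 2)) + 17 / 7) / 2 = 561 / 28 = 20.04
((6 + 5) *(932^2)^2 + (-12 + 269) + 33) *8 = 66396673499408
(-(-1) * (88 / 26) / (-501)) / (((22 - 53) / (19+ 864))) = 38852 / 201903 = 0.19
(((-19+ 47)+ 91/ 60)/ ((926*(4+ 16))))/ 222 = 1771/ 246686400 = 0.00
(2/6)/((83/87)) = 29/83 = 0.35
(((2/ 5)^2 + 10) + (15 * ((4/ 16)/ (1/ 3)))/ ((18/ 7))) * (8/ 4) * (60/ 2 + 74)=75582/ 25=3023.28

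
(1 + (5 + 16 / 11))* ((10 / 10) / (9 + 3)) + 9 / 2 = 169 / 33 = 5.12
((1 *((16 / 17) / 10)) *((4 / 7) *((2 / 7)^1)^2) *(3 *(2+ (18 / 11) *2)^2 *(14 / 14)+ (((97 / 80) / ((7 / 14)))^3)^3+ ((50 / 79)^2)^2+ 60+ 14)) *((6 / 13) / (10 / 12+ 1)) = 33998457782986232011684576353 / 10060342808952916480000000000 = 3.38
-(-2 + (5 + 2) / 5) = 3 / 5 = 0.60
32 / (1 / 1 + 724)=32 / 725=0.04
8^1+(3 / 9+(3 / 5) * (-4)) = 89 / 15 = 5.93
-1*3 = -3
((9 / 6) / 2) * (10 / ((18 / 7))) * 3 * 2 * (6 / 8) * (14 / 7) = 105 / 4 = 26.25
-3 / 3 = -1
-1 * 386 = -386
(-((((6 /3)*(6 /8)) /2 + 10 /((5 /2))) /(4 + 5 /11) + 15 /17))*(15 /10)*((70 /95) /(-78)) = 6493 /235144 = 0.03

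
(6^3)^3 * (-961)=-9684665856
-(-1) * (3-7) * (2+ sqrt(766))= -4 * sqrt(766)-8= -118.71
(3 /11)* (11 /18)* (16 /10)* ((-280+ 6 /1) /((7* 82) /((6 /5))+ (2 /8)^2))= -17536 /114815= -0.15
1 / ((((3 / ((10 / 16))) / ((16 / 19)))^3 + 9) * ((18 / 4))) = 2000 / 1747737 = 0.00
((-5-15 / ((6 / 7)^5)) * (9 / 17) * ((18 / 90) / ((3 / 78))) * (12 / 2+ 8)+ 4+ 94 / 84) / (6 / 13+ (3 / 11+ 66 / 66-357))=1760802329 / 435280104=4.05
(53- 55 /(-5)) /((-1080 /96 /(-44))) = 11264 /45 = 250.31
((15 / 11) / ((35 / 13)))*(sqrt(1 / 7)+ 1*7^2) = 39*sqrt(7) / 539+ 273 / 11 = 25.01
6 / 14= 3 / 7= 0.43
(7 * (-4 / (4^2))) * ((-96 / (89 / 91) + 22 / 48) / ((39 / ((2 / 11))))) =1460795 / 1832688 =0.80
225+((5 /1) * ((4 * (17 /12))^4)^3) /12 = 2913112621039505 /6377292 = 456794611.42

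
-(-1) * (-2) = -2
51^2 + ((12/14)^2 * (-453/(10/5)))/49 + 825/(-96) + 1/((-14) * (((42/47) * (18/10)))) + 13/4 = 5377458271/2074464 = 2592.22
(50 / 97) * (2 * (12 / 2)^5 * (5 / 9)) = 432000 / 97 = 4453.61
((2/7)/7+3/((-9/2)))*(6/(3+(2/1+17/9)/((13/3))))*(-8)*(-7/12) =-598/133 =-4.50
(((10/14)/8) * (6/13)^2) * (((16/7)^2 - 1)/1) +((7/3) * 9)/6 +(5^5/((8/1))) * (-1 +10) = 1631982211/463736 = 3519.21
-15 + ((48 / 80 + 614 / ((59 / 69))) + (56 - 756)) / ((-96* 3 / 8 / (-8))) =-28811 / 2655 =-10.85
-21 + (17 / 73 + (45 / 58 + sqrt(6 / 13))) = -84643 / 4234 + sqrt(78) / 13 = -19.31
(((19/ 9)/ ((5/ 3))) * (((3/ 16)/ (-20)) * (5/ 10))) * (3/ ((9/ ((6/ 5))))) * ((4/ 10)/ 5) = -19/ 100000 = -0.00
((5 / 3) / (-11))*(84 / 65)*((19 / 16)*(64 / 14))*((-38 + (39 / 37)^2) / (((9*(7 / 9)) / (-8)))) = -5582656 / 124579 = -44.81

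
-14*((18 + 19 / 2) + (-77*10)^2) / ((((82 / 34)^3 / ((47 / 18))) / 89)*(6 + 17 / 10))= -3692515119325 / 206763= -17858684.19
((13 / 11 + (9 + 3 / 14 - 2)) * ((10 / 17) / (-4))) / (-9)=2155 / 15708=0.14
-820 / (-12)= 205 / 3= 68.33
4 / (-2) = -2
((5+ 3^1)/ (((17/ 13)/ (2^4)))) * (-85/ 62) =-4160/ 31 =-134.19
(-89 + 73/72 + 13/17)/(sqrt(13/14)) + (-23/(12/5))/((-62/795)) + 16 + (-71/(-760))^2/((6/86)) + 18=8433975853/53716800- 106759 * sqrt(182)/15912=66.49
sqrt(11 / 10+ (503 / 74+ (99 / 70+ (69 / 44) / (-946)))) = sqrt(55889213489130) / 2450140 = 3.05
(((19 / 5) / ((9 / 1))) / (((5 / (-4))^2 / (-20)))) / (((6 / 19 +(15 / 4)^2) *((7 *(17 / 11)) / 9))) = -4066304 / 13003725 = -0.31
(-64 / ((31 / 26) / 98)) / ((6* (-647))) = 81536 / 60171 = 1.36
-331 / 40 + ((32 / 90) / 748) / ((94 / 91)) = -5236195 / 632808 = -8.27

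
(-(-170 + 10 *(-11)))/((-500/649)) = -9086/25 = -363.44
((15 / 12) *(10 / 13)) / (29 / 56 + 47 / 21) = 2100 / 6019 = 0.35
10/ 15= 2/ 3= 0.67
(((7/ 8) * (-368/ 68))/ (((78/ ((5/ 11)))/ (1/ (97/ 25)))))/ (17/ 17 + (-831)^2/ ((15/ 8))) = -100625/ 5210865915684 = -0.00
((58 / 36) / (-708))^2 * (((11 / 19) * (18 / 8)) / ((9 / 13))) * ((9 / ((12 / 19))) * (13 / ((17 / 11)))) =17197609 / 14725131264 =0.00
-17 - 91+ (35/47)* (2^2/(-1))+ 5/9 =-46709/423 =-110.42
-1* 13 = -13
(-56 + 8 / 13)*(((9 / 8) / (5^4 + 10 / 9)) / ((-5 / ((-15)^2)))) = 65610 / 14651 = 4.48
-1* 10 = -10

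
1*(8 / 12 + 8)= 8.67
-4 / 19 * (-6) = 24 / 19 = 1.26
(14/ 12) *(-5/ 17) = -35/ 102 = -0.34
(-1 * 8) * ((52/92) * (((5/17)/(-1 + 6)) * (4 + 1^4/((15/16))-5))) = -104/5865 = -0.02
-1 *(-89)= 89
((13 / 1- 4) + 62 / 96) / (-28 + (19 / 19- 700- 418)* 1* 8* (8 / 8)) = -463 / 430272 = -0.00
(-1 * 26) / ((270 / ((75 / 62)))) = -65 / 558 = -0.12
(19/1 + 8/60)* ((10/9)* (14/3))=8036/81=99.21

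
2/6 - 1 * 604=-1811/3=-603.67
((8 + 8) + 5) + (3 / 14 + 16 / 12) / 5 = 895 / 42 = 21.31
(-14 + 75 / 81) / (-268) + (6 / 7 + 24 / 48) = 71213 / 50652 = 1.41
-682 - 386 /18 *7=-7489 /9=-832.11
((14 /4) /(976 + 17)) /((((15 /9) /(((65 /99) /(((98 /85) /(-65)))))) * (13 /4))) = -5525 /229383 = -0.02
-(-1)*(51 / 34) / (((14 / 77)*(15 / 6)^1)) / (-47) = -33 / 470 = -0.07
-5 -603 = -608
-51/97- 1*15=-1506/97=-15.53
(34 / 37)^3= 39304 / 50653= 0.78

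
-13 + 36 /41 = -497 /41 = -12.12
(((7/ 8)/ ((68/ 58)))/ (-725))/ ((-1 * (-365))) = -7/ 2482000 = -0.00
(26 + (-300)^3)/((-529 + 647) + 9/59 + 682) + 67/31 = -49379789443/1463479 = -33741.37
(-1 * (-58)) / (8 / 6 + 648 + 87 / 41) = 7134 / 80129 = 0.09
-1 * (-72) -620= -548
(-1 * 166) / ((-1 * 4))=83 / 2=41.50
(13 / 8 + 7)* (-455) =-3924.38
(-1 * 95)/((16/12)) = -285/4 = -71.25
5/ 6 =0.83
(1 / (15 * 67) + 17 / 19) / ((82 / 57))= 8552 / 13735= 0.62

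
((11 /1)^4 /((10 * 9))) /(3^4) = 14641 /7290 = 2.01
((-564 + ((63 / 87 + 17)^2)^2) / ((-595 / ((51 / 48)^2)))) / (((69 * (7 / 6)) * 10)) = -42136090673 / 182195585600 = -0.23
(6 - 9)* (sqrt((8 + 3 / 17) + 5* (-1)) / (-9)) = sqrt(102) / 17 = 0.59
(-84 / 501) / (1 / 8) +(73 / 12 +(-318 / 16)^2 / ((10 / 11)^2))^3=134059271061488033068709 / 1182007296000000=113416618.93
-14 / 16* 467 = -3269 / 8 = -408.62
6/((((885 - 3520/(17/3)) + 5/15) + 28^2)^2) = 0.00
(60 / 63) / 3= 0.32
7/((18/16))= 56/9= 6.22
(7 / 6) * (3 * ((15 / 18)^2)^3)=109375 / 93312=1.17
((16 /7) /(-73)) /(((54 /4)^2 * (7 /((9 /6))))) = -32 /869211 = -0.00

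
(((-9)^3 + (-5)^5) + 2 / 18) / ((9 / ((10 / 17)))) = -346850 / 1377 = -251.89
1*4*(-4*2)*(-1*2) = 64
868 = 868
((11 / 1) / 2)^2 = 121 / 4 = 30.25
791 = 791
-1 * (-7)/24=7/24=0.29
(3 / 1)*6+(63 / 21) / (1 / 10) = 48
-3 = -3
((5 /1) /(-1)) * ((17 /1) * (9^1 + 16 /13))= -11305 /13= -869.62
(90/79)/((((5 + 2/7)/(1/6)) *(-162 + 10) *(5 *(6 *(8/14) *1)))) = -49/3554368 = -0.00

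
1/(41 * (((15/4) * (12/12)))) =4/615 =0.01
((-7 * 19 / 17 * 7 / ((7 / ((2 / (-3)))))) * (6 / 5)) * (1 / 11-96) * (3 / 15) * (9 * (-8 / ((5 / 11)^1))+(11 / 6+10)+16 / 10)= 17404.06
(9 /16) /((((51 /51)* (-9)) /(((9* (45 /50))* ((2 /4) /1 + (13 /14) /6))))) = -297 /896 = -0.33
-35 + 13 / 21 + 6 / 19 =-13592 / 399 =-34.07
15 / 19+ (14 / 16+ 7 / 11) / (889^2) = 149032321 / 188773816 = 0.79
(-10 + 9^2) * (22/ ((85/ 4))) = 6248/ 85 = 73.51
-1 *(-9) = 9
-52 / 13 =-4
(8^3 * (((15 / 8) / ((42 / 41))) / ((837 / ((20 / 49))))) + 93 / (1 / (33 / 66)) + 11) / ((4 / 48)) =66555730 / 95697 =695.48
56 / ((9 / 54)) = 336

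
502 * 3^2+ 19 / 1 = 4537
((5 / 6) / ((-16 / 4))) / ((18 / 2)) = -5 / 216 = -0.02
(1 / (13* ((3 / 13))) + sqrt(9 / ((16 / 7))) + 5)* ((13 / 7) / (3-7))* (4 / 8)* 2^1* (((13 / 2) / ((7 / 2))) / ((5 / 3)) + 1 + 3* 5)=-31148 / 735-23361* sqrt(7) / 3920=-58.15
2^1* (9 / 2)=9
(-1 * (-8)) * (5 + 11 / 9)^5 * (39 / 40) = 7159513088 / 98415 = 72748.19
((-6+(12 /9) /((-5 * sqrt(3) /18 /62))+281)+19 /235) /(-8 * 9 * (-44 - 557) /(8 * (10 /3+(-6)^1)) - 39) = -172384 /1295555+3968 * sqrt(3) /82695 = -0.05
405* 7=2835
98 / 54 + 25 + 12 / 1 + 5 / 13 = 39.20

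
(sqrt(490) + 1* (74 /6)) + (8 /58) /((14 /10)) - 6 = 3917 /609 + 7* sqrt(10) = 28.57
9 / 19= 0.47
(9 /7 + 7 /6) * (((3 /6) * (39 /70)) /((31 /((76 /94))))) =25441 /1427860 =0.02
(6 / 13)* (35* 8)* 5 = 8400 / 13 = 646.15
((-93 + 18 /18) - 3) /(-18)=95 /18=5.28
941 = 941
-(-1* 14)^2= -196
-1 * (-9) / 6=3 / 2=1.50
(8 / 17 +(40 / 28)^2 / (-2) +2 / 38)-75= -1194894 / 15827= -75.50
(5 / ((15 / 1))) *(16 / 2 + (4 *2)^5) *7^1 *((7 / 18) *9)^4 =68858279 / 6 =11476379.83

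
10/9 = 1.11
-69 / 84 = -23 / 28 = -0.82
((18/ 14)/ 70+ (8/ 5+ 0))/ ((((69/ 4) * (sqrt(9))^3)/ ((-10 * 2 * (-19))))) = 1.32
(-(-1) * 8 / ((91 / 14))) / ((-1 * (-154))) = 8 / 1001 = 0.01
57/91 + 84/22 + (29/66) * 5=39889/6006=6.64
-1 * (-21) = 21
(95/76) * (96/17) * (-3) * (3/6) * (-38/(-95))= -72/17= -4.24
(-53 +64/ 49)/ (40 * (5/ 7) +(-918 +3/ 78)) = 65858/ 1133083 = 0.06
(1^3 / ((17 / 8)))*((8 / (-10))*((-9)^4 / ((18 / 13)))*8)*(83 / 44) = -25170912 / 935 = -26920.76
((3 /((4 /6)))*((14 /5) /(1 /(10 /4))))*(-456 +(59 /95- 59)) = -1539279 /95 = -16202.94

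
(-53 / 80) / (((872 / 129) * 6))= -2279 / 139520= -0.02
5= 5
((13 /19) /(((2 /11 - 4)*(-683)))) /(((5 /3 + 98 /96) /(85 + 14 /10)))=164736 /19530385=0.01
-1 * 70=-70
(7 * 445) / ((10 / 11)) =6853 / 2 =3426.50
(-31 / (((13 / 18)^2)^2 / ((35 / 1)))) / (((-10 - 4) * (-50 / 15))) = -2440692 / 28561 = -85.46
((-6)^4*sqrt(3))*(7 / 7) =1296*sqrt(3) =2244.74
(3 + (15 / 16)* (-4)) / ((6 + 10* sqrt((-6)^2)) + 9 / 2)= -1 / 94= -0.01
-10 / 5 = -2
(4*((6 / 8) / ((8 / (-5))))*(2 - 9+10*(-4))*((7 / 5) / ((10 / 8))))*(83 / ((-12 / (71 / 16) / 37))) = -112086.70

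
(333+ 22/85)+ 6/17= 333.61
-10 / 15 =-2 / 3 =-0.67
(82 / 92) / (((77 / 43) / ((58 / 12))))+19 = 454915 / 21252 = 21.41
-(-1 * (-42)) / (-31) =42 / 31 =1.35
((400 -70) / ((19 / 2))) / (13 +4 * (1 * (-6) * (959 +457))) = -660 / 645449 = -0.00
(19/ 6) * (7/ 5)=133/ 30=4.43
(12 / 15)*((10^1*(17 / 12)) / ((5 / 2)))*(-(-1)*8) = 544 / 15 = 36.27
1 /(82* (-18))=-1 /1476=-0.00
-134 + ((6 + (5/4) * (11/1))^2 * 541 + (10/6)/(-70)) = 70858969/336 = 210889.79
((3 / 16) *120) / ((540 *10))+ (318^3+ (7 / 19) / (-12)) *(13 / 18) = 953146283741 / 41040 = 23224811.98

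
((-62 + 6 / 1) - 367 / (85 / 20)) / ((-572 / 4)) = 220 / 221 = 1.00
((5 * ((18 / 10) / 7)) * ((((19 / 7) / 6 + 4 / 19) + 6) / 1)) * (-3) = -47853 / 1862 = -25.70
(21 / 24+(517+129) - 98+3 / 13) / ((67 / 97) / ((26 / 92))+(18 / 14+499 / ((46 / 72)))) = 891840019 / 1274603656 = 0.70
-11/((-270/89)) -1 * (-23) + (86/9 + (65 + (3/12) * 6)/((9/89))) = 93662/135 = 693.79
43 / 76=0.57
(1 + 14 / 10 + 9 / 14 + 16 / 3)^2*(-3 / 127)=-3094081 / 1866900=-1.66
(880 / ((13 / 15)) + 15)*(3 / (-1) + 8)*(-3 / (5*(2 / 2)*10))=-8037 / 26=-309.12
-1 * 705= -705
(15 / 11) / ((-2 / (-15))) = 225 / 22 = 10.23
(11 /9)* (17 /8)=187 /72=2.60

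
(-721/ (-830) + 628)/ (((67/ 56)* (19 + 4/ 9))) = 18790596/ 695125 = 27.03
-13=-13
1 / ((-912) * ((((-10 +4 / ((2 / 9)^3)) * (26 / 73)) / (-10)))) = 365 / 4202952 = 0.00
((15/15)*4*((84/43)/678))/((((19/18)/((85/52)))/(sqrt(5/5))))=21420/1200173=0.02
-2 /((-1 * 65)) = 2 /65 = 0.03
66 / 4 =33 / 2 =16.50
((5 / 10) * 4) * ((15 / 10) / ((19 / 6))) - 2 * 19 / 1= -704 / 19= -37.05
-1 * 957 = -957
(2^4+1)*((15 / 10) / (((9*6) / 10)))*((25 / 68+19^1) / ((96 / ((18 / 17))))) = 2195 / 2176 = 1.01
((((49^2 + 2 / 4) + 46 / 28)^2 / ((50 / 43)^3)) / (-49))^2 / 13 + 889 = 2433653848047936926677793 / 5629688476562500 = 432289256.89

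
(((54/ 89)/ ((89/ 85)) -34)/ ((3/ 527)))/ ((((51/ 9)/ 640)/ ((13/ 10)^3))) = -288472919488/ 198025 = -1456750.00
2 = 2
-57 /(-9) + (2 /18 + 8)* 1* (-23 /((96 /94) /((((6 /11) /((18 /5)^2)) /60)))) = 19107643 /3079296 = 6.21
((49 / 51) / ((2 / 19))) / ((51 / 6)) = 931 / 867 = 1.07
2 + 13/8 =29/8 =3.62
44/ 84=11/ 21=0.52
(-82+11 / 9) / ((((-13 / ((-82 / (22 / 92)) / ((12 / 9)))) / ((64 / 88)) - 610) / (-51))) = -93236296 / 13803947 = -6.75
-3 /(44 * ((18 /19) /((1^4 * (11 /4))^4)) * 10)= -25289 /61440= -0.41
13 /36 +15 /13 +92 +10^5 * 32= 1497643765 /468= 3200093.51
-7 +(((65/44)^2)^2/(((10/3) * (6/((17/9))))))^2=-6.80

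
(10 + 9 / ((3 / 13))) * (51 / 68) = 147 / 4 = 36.75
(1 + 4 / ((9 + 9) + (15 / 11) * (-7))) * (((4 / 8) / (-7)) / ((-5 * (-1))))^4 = 137 / 2232930000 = 0.00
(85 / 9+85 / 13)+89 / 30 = 22171 / 1170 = 18.95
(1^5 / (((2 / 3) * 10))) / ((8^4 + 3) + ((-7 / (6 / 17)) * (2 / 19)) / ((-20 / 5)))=171 / 4673455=0.00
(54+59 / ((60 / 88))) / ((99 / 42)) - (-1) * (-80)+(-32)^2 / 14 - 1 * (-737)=2736529 / 3465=789.76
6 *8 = 48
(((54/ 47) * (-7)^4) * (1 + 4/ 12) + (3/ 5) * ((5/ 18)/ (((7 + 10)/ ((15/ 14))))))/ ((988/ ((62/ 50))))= 2550906517/ 552588400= 4.62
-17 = -17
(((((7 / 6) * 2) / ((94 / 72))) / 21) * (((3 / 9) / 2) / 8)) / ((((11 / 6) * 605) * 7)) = 1 / 4378990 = 0.00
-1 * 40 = -40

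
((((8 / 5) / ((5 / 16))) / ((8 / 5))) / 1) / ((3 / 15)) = 16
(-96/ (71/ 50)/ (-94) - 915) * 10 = -30509550/ 3337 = -9142.81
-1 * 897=-897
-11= -11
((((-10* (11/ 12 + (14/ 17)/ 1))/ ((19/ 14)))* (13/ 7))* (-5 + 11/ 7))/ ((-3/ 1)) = -184600/ 6783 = -27.22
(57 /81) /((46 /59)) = 1121 /1242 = 0.90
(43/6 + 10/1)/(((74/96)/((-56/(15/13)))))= -599872/555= -1080.85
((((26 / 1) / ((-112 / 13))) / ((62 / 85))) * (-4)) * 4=14365 / 217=66.20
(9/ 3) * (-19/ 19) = -3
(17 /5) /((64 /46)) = 391 /160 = 2.44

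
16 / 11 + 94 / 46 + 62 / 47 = 57281 / 11891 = 4.82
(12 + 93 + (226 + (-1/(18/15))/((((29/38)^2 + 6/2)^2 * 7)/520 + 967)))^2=1084375781714606485498965348001/9897513048985636832238441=109560.43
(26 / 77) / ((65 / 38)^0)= 26 / 77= 0.34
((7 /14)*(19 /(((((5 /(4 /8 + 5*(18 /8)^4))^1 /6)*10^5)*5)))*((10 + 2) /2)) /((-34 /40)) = -5631543 /272000000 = -0.02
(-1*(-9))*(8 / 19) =72 / 19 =3.79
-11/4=-2.75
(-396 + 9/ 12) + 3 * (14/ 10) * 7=-365.85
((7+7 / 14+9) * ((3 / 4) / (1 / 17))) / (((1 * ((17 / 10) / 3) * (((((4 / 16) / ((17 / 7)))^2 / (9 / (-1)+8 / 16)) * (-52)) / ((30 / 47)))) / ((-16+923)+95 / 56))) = 5568924435525 / 1676584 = 3321589.87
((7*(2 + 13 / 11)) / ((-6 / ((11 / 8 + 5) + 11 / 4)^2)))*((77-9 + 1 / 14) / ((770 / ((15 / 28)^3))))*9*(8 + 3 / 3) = -462781684125 / 1359970304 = -340.29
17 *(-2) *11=-374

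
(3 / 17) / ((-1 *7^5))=-3 / 285719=-0.00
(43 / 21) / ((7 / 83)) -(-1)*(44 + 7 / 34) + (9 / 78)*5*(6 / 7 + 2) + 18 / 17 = 4625627 / 64974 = 71.19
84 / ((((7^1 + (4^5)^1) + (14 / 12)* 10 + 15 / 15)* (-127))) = -252 / 397637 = -0.00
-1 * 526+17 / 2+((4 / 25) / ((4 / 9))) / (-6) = -12939 / 25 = -517.56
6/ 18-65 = -194/ 3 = -64.67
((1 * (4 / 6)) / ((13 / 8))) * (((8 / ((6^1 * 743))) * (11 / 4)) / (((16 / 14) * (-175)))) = -22 / 2173275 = -0.00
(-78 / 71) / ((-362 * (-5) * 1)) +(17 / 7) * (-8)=-8738953 / 449785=-19.43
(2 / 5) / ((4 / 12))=6 / 5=1.20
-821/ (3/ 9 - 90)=9.16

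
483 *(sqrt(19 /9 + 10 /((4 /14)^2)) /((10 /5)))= 161 *sqrt(4486) /4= 2695.85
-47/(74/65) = -3055/74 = -41.28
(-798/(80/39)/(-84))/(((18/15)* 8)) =0.48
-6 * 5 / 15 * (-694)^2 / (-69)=963272 / 69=13960.46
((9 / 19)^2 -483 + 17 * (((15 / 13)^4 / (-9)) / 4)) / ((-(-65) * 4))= -19945193433 / 10722941840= -1.86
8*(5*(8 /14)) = 160 /7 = 22.86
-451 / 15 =-30.07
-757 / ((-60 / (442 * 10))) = 167297 / 3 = 55765.67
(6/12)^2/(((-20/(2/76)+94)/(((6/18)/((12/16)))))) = -1/5994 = -0.00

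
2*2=4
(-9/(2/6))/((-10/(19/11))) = 513/110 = 4.66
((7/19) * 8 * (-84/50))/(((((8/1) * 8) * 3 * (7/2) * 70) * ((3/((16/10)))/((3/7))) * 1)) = -2/83125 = -0.00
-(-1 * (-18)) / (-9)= 2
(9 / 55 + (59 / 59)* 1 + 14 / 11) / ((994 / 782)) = 52394 / 27335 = 1.92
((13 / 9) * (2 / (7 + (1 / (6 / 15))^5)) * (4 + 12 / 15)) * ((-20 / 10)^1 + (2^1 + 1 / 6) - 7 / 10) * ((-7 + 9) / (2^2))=-26624 / 753525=-0.04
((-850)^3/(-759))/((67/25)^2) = 383828125000/3407151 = 112653.69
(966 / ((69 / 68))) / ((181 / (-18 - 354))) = -354144 / 181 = -1956.60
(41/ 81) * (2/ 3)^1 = 82/ 243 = 0.34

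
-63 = -63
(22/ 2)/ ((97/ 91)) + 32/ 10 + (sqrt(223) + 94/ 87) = 616049/ 42195 + sqrt(223) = 29.53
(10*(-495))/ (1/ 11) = -54450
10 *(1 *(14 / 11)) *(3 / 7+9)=120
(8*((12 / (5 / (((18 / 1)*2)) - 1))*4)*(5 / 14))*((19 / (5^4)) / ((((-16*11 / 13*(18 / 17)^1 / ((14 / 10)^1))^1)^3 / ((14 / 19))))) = 3702294323 / 1114047000000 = 0.00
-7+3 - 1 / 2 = -9 / 2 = -4.50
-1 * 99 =-99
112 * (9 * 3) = 3024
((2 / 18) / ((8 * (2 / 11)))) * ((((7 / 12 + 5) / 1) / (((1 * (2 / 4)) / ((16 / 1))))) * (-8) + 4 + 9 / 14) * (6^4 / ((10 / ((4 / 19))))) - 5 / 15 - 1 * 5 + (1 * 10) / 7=-847379 / 285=-2973.26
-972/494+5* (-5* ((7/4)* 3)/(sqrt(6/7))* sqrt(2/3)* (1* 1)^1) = -175* sqrt(7)/4- 486/247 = -117.72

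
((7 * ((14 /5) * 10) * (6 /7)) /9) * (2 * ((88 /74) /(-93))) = -4928 /10323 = -0.48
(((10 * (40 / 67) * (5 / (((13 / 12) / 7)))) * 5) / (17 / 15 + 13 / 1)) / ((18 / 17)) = 2975000 / 46163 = 64.45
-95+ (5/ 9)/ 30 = -94.98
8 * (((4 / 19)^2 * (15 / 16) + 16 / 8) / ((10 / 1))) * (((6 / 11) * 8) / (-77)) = -12864 / 138985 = -0.09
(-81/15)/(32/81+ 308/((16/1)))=-8748/31825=-0.27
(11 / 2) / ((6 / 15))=55 / 4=13.75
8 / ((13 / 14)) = 112 / 13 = 8.62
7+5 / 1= 12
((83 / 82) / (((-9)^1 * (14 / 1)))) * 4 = -83 / 2583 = -0.03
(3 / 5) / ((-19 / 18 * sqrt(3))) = -18 * sqrt(3) / 95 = -0.33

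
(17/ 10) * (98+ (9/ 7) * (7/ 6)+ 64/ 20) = 17459/ 100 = 174.59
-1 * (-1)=1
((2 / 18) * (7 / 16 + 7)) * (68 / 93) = 2023 / 3348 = 0.60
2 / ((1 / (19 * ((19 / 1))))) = 722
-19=-19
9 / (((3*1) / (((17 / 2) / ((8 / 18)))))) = 459 / 8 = 57.38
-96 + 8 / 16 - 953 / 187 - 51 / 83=-3141783 / 31042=-101.21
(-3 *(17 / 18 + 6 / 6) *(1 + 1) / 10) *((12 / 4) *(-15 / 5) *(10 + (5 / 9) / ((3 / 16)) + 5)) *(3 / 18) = 3395 / 108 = 31.44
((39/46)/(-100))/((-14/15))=117/12880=0.01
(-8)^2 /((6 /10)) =320 /3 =106.67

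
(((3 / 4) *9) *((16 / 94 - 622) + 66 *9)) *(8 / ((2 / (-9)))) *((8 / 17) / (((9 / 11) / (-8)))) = -24862464 / 799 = -31116.98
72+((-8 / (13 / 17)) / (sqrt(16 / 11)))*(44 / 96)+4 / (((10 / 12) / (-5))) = 48 - 187*sqrt(11) / 156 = 44.02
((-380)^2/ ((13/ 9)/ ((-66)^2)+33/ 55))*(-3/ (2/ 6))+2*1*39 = -2164725.59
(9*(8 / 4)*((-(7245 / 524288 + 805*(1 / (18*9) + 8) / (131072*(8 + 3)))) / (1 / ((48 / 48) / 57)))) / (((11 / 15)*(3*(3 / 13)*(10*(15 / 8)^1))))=-22213009 / 36612145152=-0.00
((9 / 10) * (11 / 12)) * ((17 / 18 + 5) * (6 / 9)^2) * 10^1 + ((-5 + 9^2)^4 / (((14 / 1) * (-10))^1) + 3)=-450342511 / 1890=-238276.46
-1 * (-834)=834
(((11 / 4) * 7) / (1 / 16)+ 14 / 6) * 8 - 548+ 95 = 6089 / 3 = 2029.67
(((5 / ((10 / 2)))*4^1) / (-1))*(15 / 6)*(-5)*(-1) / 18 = -25 / 9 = -2.78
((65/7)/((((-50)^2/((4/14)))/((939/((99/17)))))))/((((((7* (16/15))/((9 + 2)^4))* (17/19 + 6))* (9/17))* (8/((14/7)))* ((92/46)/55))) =327122091439/517628160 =631.96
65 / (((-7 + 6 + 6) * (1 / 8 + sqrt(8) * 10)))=-104 / 51199 + 16640 * sqrt(2) / 51199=0.46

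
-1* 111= -111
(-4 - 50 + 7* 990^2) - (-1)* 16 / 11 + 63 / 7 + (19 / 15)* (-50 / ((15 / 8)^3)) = 6860646.85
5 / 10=1 / 2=0.50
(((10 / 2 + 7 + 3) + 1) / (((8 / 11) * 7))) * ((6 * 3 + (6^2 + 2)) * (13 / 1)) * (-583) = -1333904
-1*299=-299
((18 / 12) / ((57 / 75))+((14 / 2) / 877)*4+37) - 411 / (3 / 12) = -53488043 / 33326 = -1604.99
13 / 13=1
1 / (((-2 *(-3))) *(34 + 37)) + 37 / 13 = 15775 / 5538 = 2.85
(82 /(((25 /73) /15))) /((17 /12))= 215496 /85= 2535.25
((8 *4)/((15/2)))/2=32/15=2.13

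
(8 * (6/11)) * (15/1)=720/11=65.45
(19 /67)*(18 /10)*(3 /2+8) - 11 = -4121 /670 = -6.15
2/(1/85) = 170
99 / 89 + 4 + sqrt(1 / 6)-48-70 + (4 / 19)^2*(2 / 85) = -308289347 / 2730965 + sqrt(6) / 6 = -112.48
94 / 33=2.85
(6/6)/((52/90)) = 45/26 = 1.73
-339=-339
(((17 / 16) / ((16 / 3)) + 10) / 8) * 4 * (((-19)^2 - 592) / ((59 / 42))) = -12665961 / 15104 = -838.58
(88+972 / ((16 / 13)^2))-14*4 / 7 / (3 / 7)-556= 29761 / 192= 155.01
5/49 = 0.10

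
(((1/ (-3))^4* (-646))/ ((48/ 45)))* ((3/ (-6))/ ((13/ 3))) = 0.86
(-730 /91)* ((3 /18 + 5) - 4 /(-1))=-20075 /273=-73.53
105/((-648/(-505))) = 17675/216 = 81.83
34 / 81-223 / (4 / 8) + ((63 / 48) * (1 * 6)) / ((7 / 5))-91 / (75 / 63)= -516.40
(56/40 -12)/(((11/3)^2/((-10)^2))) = -78.84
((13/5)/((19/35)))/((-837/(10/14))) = -65/15903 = -0.00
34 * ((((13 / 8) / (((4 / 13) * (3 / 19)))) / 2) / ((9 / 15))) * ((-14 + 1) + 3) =-9476.91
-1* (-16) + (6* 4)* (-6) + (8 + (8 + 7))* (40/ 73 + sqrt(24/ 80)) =-8424/ 73 + 23* sqrt(30)/ 10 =-102.80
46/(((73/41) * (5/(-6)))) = -11316/365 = -31.00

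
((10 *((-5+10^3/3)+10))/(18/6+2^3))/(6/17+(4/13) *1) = 1121575/2409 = 465.58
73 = 73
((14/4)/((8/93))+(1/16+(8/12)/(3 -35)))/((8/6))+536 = 36259/64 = 566.55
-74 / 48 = -37 / 24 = -1.54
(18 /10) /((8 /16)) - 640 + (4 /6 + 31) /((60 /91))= -105907 /180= -588.37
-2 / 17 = -0.12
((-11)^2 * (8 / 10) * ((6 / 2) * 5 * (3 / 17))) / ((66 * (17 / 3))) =198 / 289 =0.69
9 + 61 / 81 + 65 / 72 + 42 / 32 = 15511 / 1296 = 11.97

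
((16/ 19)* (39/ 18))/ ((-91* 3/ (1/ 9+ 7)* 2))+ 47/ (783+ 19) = 0.03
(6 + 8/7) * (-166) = -8300/7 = -1185.71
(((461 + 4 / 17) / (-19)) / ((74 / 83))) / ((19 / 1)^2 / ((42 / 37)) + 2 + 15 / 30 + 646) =-13666863 / 485138894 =-0.03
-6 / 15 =-2 / 5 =-0.40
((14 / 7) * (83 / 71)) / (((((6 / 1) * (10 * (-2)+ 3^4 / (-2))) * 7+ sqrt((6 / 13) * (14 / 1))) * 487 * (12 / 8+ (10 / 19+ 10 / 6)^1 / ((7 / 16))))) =-208372164 / 718245609329641 -12616 * sqrt(273) / 718245609329641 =-0.00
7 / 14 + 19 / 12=25 / 12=2.08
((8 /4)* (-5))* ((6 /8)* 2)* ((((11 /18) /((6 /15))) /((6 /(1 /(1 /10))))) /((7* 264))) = -125 /6048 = -0.02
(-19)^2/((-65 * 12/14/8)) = -10108/195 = -51.84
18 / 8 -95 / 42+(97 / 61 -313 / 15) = -164723 / 8540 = -19.29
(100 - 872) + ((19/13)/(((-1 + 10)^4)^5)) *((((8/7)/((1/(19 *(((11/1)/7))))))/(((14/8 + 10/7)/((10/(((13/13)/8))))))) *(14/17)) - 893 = -398149987987127569736805365/239129121914190732586869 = -1665.00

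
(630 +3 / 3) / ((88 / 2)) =631 / 44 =14.34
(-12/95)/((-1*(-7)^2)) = 0.00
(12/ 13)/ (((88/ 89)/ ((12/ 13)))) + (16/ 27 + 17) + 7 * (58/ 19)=37977659/ 953667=39.82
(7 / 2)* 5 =35 / 2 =17.50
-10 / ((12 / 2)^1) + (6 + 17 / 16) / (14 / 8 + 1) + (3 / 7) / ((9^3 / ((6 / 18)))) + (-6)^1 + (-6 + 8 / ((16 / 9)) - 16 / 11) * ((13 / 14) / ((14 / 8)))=-10477123 / 1571724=-6.67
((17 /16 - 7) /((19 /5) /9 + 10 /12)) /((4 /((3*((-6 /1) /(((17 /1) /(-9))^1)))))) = -346275 /30736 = -11.27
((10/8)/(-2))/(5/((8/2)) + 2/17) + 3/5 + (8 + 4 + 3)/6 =2.64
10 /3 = 3.33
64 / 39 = 1.64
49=49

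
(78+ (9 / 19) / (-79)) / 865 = 117069 / 1298365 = 0.09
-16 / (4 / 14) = -56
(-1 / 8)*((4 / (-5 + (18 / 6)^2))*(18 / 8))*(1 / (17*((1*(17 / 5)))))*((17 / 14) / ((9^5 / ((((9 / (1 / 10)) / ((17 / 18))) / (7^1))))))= -25 / 18352656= -0.00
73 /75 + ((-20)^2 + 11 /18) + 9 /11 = 1991893 /4950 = 402.40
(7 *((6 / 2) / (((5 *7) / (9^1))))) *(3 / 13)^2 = 243 / 845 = 0.29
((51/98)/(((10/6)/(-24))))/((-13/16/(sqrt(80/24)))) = 16.84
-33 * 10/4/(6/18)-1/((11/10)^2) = -60095/242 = -248.33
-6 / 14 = -3 / 7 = -0.43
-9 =-9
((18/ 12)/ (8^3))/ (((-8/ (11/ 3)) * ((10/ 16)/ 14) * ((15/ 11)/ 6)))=-847/ 6400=-0.13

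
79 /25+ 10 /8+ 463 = 46741 /100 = 467.41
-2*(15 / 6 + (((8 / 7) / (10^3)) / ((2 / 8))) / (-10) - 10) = 65629 / 4375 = 15.00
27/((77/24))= 648/77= 8.42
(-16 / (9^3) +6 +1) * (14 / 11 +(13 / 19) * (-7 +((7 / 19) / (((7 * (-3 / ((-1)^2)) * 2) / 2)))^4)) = -39468306431504 / 1608322868361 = -24.54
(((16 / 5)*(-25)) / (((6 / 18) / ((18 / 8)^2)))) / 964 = -1215 / 964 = -1.26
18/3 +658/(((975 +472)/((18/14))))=9528/1447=6.58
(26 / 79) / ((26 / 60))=0.76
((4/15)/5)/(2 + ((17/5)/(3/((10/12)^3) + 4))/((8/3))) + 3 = 3.02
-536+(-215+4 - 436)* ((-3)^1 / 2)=869 / 2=434.50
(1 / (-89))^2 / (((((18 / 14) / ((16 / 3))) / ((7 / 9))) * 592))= 49 / 71217711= 0.00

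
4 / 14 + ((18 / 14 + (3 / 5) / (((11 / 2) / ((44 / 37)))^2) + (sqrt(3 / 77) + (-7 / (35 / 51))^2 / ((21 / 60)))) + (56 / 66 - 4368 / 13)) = -11477861 / 316239 + sqrt(231) / 77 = -36.10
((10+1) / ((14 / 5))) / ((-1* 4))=-55 / 56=-0.98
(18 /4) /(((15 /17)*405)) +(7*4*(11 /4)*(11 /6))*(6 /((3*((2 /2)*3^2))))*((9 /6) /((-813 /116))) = -817231 /121950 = -6.70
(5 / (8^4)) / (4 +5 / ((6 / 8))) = 15 / 131072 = 0.00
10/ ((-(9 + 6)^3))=-2/ 675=-0.00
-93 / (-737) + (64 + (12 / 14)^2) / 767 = 448691 / 2130667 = 0.21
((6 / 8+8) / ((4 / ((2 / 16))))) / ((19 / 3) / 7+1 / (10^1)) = 3675 / 13504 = 0.27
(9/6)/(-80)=-3/160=-0.02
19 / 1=19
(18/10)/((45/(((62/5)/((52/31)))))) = 961/3250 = 0.30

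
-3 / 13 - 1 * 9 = -120 / 13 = -9.23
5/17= 0.29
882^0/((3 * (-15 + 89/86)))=-86/3603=-0.02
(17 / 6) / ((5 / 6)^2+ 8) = 102 / 313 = 0.33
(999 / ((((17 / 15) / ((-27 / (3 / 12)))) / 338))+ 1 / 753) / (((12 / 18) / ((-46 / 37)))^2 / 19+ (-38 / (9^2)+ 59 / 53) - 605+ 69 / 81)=5924355156812070243 / 111112295884660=53318.63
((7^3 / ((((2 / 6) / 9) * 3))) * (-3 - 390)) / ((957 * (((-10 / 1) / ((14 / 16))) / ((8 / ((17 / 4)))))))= 208.80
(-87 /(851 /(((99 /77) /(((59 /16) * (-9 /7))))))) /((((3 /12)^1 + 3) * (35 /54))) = 300672 /22845095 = 0.01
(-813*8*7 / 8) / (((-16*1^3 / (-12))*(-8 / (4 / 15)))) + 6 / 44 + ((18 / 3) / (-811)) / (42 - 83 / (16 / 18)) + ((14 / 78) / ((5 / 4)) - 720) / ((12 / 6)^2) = -14319526355 / 381319224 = -37.55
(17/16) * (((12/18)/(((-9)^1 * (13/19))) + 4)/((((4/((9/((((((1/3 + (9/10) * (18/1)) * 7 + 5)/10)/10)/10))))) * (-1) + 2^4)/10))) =36284375/13992914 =2.59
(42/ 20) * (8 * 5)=84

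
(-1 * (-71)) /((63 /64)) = 4544 /63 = 72.13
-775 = -775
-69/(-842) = 69/842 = 0.08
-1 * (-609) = 609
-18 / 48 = -3 / 8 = -0.38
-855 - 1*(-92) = -763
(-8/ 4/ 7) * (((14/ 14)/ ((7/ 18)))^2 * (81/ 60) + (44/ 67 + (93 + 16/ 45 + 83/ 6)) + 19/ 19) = -34798133/ 1034145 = -33.65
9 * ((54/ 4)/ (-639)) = -27/ 142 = -0.19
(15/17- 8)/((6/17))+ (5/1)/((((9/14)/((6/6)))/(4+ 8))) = 439/6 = 73.17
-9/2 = -4.50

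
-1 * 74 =-74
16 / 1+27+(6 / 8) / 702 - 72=-29.00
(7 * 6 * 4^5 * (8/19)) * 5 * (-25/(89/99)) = -4257792000/1691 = -2517913.66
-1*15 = -15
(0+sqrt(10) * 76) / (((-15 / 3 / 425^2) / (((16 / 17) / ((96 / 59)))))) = -5021960.45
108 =108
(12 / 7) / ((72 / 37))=37 / 42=0.88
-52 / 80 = -13 / 20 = -0.65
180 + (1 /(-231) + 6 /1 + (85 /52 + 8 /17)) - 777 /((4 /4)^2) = -120255557 /204204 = -588.90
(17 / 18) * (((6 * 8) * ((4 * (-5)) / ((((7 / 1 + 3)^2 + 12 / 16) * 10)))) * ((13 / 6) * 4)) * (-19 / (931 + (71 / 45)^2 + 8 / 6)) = 1162800 / 7335437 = 0.16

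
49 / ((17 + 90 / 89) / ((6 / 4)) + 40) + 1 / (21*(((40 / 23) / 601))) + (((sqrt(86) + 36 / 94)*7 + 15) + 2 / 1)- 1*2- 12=6326169643 / 274109640 + 7*sqrt(86)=87.99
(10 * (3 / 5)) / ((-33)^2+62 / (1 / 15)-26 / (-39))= 18 / 6059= 0.00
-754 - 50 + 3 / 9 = -2411 / 3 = -803.67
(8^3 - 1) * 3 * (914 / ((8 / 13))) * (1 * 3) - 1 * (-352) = 27324067 / 4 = 6831016.75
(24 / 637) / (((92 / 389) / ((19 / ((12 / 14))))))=7391 / 2093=3.53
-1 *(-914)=914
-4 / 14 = -2 / 7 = -0.29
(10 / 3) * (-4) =-40 / 3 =-13.33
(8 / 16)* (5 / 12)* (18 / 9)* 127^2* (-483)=-12983845 / 4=-3245961.25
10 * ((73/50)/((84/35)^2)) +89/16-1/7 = 4009/504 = 7.95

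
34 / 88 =17 / 44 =0.39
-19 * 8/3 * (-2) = 304/3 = 101.33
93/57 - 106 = -1983/19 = -104.37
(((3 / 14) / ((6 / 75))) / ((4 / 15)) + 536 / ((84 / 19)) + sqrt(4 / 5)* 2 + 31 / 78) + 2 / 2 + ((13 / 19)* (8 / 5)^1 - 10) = 4* sqrt(5) / 5 + 51361637 / 414960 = 125.56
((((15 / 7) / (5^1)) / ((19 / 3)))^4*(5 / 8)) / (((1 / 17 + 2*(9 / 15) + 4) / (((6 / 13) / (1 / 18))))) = 25095825 / 1212177393154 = 0.00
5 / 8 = 0.62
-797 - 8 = -805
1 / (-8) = -1 / 8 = -0.12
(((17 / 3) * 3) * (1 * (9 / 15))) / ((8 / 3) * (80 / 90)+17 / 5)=1377 / 779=1.77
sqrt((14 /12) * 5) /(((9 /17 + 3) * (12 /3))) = 17 * sqrt(210) /1440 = 0.17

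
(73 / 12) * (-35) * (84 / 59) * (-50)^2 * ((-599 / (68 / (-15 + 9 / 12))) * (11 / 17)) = -4198201940625 / 68204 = -61553603.02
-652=-652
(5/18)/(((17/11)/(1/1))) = 55/306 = 0.18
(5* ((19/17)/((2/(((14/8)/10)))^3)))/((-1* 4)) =-6517/6963200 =-0.00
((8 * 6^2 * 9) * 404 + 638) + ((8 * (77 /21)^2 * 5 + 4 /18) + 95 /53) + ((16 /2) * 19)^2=56786839 /53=1071449.79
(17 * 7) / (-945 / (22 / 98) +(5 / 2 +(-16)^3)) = -2618 / 182667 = -0.01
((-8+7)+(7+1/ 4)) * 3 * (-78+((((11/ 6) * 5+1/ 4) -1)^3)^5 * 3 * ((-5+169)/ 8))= 1189993179254228469418082990510125/ 13695130288521216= 86891701954207733.79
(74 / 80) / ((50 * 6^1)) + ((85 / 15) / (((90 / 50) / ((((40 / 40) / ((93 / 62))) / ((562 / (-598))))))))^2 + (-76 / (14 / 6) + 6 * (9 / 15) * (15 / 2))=-8429831559887 / 14505767388000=-0.58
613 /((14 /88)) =26972 /7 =3853.14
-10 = -10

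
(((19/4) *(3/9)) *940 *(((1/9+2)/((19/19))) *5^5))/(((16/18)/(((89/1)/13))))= 23594734375/312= 75624148.64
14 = 14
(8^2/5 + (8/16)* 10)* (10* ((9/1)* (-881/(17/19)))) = -26815878/17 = -1577404.59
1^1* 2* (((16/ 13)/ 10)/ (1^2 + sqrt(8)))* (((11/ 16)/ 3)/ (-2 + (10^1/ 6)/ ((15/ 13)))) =-0.03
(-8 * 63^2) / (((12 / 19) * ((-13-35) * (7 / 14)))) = 2094.75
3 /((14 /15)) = 45 /14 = 3.21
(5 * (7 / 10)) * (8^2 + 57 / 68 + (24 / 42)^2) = 217129 / 952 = 228.08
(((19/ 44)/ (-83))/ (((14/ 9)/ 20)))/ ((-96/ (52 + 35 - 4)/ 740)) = 52725/ 1232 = 42.80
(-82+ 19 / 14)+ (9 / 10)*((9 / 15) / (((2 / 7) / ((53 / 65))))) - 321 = -18204631 / 45500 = -400.10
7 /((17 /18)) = 126 /17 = 7.41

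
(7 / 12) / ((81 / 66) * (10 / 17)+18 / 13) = 17017 / 61452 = 0.28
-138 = -138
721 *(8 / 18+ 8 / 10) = 40376 / 45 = 897.24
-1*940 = -940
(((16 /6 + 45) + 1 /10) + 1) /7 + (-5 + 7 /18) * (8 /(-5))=1291 /90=14.34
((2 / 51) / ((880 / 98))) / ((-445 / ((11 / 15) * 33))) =-539 / 2269500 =-0.00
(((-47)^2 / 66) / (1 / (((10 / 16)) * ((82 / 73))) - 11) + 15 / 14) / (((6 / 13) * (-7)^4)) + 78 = 39193564393 / 502495686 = 78.00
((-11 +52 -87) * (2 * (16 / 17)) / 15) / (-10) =736 / 1275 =0.58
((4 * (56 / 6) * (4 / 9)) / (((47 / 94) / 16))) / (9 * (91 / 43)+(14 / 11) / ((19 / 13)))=18405376 / 690417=26.66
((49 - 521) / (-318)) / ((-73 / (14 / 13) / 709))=-2342536 / 150891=-15.52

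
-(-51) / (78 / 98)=833 / 13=64.08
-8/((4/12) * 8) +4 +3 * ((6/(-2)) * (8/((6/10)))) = -119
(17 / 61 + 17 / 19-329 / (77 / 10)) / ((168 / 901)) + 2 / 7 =-79451803 / 356972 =-222.57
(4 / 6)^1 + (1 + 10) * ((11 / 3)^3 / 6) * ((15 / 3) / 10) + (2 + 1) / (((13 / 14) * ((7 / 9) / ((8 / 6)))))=216469 / 4212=51.39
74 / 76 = 37 / 38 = 0.97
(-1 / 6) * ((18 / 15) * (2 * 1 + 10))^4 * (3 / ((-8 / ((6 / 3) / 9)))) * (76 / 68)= 7091712 / 10625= 667.46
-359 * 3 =-1077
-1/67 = -0.01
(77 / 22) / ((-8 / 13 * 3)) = -91 / 48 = -1.90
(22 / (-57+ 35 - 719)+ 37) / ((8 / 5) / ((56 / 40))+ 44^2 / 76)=38353 / 27612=1.39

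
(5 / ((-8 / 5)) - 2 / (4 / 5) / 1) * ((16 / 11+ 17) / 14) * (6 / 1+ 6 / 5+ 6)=-783 / 8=-97.88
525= 525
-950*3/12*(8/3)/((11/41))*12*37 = -11529200/11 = -1048109.09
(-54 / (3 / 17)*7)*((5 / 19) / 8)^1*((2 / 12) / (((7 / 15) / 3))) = -11475 / 152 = -75.49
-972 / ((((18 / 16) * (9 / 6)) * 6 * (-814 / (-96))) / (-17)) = 78336 / 407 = 192.47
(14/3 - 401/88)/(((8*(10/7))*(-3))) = -203/63360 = -0.00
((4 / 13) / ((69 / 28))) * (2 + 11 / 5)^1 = 784 / 1495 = 0.52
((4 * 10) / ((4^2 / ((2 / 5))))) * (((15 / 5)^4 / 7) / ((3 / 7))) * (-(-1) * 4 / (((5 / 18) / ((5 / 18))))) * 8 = 864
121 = 121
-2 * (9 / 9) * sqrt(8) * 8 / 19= -32 * sqrt(2) / 19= -2.38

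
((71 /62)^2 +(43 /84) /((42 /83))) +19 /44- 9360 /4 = -2337.25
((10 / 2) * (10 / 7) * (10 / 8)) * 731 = 91375 / 14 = 6526.79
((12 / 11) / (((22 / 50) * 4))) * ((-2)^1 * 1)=-150 / 121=-1.24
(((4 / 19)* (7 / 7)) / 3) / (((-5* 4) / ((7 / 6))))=-7 / 1710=-0.00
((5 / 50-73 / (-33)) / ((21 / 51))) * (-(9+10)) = -35207 / 330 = -106.69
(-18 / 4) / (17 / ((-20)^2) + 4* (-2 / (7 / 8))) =12600 / 25481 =0.49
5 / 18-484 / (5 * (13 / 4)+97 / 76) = -2023 / 74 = -27.34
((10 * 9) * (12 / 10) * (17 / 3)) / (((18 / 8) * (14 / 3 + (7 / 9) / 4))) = 9792 / 175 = 55.95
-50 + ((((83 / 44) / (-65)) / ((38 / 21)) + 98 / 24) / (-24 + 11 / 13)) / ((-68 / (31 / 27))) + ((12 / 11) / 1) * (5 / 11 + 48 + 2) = 109865478463 / 21780174240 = 5.04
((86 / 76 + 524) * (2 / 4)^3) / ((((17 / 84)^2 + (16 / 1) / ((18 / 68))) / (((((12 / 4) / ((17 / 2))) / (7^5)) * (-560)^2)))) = 1379289600 / 192992177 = 7.15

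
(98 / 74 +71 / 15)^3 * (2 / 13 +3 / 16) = 337257401111 / 4444800750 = 75.88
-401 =-401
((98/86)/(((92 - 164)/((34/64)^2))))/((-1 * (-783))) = -14161/2482348032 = -0.00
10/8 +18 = 77/4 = 19.25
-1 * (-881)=881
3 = 3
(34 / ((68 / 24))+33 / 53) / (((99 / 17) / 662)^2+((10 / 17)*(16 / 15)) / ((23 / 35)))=5846406791076 / 442276627537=13.22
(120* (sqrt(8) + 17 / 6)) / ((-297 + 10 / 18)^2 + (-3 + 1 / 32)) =0.01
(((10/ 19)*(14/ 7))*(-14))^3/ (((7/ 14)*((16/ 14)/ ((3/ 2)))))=-57624000/ 6859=-8401.22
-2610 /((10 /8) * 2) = -1044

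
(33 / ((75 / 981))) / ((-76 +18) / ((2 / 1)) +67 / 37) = -399267 / 25150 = -15.88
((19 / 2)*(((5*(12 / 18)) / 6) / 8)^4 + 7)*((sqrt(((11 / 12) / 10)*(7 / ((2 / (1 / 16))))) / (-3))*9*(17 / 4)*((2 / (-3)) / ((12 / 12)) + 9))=-31980898015*sqrt(1155) / 10319560704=-105.32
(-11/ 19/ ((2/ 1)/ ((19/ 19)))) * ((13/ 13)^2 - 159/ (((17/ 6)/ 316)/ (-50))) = -256664.69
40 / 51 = 0.78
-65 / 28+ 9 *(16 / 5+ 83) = 108287 / 140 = 773.48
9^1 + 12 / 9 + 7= 52 / 3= 17.33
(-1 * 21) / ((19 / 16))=-336 / 19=-17.68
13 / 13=1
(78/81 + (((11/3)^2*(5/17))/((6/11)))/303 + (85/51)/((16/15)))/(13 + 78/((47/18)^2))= 12531615029/120138050448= 0.10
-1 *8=-8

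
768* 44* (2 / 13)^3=270336 / 2197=123.05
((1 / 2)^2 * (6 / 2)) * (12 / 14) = 9 / 14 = 0.64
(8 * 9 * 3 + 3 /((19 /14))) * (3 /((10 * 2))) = 6219 /190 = 32.73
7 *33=231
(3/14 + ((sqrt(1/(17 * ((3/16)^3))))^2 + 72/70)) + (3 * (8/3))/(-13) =3989449/417690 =9.55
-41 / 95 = -0.43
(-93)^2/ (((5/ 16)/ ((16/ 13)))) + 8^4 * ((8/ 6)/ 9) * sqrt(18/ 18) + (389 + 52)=61620803/ 1755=35111.57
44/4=11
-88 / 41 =-2.15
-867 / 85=-51 / 5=-10.20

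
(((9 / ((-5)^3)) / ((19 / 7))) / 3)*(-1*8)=168 / 2375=0.07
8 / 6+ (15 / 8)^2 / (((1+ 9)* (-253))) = 129401 / 97152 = 1.33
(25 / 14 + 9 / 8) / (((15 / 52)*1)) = 2119 / 210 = 10.09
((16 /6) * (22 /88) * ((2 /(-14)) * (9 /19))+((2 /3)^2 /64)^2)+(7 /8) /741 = -1573343 /35852544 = -0.04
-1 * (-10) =10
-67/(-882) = 67/882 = 0.08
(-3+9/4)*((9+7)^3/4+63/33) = -33855/44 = -769.43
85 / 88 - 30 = -2555 / 88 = -29.03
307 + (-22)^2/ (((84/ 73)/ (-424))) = -3738745/ 21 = -178035.48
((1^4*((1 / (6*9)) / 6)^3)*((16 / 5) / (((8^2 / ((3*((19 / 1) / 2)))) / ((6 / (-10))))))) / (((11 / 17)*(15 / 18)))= -323 / 6928416000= -0.00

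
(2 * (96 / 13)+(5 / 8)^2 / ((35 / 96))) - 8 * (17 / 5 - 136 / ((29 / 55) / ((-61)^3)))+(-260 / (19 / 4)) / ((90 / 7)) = -2113579592927503 / 4512690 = -468363568.72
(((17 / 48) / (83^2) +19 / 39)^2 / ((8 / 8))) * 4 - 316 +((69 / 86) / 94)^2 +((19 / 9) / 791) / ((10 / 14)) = -3358748225129598403074071 / 10661115106540121520960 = -315.05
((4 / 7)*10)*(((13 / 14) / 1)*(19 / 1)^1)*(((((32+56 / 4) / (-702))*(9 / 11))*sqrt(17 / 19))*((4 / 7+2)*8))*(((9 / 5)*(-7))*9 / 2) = 5963.44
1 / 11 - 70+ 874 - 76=8009 / 11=728.09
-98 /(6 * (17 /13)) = -12.49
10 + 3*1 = 13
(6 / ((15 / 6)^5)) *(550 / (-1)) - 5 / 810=-684413 / 20250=-33.80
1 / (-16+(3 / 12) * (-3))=-4 / 67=-0.06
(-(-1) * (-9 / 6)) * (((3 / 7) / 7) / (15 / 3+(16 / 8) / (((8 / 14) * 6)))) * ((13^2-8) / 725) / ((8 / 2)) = -621 / 680050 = -0.00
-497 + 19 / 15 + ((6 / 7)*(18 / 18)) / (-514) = -13377409 / 26985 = -495.74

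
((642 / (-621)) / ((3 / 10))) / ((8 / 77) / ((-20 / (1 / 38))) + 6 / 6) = -7827050 / 2270997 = -3.45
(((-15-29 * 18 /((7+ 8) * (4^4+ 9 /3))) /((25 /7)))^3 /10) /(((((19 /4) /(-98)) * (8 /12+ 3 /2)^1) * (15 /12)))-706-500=-701335357961735754 /610902880859375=-1148.03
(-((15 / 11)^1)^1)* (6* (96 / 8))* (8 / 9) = -87.27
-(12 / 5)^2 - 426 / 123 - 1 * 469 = -490179 / 1025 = -478.22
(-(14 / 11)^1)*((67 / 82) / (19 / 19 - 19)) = 469 / 8118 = 0.06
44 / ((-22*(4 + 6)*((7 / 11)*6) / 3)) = -11 / 70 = -0.16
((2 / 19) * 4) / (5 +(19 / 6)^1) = 48 / 931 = 0.05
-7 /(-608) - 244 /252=-36647 /38304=-0.96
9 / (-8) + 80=631 / 8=78.88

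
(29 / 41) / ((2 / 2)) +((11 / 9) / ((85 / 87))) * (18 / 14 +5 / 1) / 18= 753623 / 658665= 1.14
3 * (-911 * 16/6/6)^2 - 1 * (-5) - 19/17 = 491808.92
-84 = -84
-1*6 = -6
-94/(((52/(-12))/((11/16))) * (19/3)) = 4653/1976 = 2.35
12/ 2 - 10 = -4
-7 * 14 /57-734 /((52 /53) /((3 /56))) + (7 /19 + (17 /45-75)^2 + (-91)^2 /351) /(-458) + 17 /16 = -339601962949 /6414244200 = -52.94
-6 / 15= -2 / 5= -0.40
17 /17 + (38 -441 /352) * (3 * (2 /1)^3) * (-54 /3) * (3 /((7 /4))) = -2095393 /77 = -27212.90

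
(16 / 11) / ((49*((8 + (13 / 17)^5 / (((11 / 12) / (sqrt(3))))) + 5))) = 354814926479024 / 155162285822179909-598929759168*sqrt(3) / 11935560447859993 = 0.00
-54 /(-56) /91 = 0.01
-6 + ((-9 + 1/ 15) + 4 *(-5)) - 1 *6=-40.93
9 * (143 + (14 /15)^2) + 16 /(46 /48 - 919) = 713220643 /550825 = 1294.82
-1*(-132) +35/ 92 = 12179/ 92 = 132.38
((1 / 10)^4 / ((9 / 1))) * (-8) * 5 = -1 / 2250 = -0.00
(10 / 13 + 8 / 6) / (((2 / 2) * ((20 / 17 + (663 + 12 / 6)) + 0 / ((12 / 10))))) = 1394 / 441675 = 0.00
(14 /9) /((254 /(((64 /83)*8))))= 3584 /94869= 0.04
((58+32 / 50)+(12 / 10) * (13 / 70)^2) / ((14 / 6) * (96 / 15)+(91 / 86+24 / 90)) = 30910421 / 8563975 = 3.61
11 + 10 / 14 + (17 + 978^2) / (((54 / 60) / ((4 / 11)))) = 267828398 / 693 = 386476.76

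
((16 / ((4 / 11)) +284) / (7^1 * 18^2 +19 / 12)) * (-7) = -27552 / 27235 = -1.01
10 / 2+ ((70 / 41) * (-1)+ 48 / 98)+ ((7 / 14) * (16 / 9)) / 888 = 7593410 / 2006991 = 3.78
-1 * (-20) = 20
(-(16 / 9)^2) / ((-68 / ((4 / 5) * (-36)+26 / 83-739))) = -6794816 / 190485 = -35.67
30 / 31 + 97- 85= 402 / 31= 12.97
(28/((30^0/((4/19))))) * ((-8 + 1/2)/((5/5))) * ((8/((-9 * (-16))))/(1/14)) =-34.39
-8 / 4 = -2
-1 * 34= -34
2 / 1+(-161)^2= 25923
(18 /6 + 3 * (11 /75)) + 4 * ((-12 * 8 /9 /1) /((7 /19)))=-58994 /525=-112.37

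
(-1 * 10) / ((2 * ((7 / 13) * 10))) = -13 / 14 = -0.93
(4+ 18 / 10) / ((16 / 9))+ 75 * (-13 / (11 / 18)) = -1401129 / 880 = -1592.19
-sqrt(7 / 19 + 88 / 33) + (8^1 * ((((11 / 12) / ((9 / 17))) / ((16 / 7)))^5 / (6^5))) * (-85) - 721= -10797752279675810202481 / 14975624970497949696 - sqrt(9861) / 57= -722.76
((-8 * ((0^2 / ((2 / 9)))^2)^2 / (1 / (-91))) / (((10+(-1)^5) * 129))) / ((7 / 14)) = 0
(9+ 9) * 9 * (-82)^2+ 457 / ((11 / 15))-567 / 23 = 275741292 / 253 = 1089886.53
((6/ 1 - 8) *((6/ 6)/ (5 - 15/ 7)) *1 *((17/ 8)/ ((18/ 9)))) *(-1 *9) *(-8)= -1071/ 20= -53.55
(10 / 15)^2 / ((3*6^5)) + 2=2.00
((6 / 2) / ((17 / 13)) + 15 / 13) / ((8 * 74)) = 0.01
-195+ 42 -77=-230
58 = 58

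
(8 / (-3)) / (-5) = 8 / 15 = 0.53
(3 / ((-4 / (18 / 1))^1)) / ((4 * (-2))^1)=27 / 16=1.69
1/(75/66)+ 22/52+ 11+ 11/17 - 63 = -553051/11050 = -50.05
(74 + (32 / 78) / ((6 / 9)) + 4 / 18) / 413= 8756 / 48321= 0.18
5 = 5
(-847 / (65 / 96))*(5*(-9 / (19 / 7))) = 5122656 / 247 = 20739.50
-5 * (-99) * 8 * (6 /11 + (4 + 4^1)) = 33840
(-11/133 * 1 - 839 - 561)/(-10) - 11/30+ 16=62101/399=155.64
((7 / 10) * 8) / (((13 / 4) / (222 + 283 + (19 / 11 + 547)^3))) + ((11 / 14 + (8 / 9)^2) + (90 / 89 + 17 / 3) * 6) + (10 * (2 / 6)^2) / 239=594111650666366457743 / 2086855480710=284692282.79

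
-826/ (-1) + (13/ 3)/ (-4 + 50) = 114001/ 138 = 826.09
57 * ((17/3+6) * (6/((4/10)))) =9975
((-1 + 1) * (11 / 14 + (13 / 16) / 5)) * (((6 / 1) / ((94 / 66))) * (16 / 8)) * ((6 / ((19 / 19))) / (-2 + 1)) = 0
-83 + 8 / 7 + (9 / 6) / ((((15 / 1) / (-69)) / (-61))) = 23733 / 70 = 339.04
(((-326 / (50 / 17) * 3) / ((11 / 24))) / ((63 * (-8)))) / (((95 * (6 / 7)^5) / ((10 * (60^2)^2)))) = 2661268400 / 627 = 4244447.21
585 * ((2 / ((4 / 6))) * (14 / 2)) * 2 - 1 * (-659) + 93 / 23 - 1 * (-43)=581349 / 23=25276.04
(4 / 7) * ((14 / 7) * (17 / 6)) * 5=340 / 21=16.19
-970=-970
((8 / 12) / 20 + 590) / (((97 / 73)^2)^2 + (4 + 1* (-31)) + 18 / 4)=-502677263941 / 16512934245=-30.44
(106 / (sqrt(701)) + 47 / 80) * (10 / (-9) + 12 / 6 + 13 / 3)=2209 / 720 + 4982 * sqrt(701) / 6309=23.98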